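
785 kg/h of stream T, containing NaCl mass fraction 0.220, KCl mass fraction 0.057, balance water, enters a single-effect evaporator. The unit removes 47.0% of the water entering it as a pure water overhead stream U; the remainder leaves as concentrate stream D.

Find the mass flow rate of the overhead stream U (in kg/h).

water entering = 785×0.723 = 567.55 kg/h; overhead removed = 0.470×567.55 = 266.75 kg/h.

266.8 kg/h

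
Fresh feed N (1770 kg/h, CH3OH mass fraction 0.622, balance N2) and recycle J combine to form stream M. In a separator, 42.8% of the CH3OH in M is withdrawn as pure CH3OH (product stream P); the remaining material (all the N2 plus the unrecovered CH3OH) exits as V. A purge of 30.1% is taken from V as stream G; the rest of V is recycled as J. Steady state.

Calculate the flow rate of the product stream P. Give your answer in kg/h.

CH3OH in M: m_A = 1770×0.622 + (1−0.301)·(1−0.428)·m_A, so m_A = 1100.9/0.6002 = 1834.4 kg/h.
Product P = 0.428×1834.4 = 785.11 kg/h.

785.1 kg/h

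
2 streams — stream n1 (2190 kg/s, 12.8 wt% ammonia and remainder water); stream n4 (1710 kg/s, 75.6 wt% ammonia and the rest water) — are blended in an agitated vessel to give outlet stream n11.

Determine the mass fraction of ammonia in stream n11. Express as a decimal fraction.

Total flow out = 2190 + 1710 = 3900 kg/s.
ammonia in = 2190×0.128 + 1710×0.756 = 1573.1 kg/s.
ammonia mass fraction in n11 = 1573.1/3900 = 0.403.

0.403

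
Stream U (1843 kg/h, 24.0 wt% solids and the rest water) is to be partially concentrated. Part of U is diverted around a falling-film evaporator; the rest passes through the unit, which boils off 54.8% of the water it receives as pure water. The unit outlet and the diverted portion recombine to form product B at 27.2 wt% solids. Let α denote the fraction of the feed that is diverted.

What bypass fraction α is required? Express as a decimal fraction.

All 1843×0.240 = 442.32 kg/h of solids reaches B, so B = 442.32/0.272 = 1626.2 kg/h and vapour = 216.82 kg/h.
The evaporator receives (1−α)·1843 of feed at 0.760 water and removes 0.548 of that water:
0.548×0.760×(1−α)×1843 = 216.82
(1−α) = 216.82/767.57 = 0.2825;  α = 0.7175.

0.718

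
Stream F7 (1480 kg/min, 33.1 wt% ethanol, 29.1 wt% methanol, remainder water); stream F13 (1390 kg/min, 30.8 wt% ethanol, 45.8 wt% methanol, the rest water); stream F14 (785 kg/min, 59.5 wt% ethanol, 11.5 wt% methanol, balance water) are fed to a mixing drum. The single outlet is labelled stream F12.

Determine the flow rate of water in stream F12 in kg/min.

water out = water in = 1480×0.378 + 1390×0.234 + 785×0.290 = 1112.3 kg/min.

1112 kg/min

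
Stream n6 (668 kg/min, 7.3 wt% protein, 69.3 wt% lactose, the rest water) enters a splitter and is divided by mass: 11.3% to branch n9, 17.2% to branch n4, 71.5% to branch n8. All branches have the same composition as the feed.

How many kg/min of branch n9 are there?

75.48 kg/min

Branch n9 flow = 0.113×668 = 75.484 kg/min.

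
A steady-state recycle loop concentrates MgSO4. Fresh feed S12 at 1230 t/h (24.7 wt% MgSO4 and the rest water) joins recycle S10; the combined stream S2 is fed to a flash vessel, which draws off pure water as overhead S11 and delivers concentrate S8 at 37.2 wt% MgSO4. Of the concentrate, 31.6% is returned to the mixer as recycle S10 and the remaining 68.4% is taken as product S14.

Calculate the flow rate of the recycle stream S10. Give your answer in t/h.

377.3 t/h

Overall MgSO4 balance (none leaves overhead): MgSO4 in fresh feed = MgSO4 in product, i.e. 1230×0.247 = (1−0.316)·S8·0.372.
S8 = 303.81/(0.372×0.684) = 1194 t/h.
Recycle S10 = 0.316×1194 = 377.3 t/h.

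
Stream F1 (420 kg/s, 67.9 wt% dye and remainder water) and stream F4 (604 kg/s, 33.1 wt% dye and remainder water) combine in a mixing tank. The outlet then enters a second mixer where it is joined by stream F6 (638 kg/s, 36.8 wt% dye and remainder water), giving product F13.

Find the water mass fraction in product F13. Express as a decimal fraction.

0.567

Overall, product flow = 1662 kg/s.
water in = 420×0.321 + 604×0.669 + 638×0.632 = 942.11 kg/s.
water fraction in F13 = 0.567.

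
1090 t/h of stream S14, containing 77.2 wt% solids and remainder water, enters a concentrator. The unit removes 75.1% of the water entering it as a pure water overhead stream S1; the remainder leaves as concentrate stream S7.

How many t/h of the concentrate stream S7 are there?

water entering = 1090×0.228 = 248.52 t/h; overhead removed = 0.751×248.52 = 186.64 t/h.
Concentrate = 1090 − 186.64 = 903.36 t/h.

903.4 t/h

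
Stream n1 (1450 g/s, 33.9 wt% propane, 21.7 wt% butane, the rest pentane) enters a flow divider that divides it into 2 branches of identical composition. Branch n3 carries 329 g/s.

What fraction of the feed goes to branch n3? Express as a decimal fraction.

0.227

Fraction to n3 = 329/1450 = 0.2269.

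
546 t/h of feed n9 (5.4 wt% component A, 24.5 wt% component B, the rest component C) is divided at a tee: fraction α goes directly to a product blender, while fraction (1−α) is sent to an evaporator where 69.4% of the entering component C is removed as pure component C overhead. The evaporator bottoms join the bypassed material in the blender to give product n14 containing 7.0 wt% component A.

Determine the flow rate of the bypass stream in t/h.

All 546×0.054 = 29.484 t/h of component A reaches n14, so n14 = 29.484/0.070 = 421.2 t/h and vapour = 124.8 t/h.
The evaporator receives (1−α)·546 of feed at 0.701 component C and removes 0.694 of that component C:
0.694×0.701×(1−α)×546 = 124.8
(1−α) = 124.8/265.63 = 0.4698;  α = 0.5302.
Bypass flow = 0.5302×546 = 289.47 t/h.

289.5 t/h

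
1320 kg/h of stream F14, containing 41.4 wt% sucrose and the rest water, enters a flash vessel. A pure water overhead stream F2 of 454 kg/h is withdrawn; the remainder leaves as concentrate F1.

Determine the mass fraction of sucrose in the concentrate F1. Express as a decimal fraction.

sucrose is not removed: 1320×0.414 = 546.48 kg/h of sucrose enters F1.
Concentrate = 1320 − 454 = 866 kg/h.
Mass fraction = 546.48/866 = 0.631.

0.631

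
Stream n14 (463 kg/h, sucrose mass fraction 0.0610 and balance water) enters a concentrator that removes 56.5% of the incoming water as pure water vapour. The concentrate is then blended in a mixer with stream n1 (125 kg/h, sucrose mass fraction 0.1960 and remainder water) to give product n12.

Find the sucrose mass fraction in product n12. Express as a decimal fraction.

0.1541

Vapour removed = 0.565×0.939×463 = 245.64 kg/h; concentrate = 217.36 kg/h.
sucrose reaching the mixer = 28.243 (from concentrate) + 125×0.196 = 52.743 kg/h.
Product flow = 217.36 + 125 = 342.36 kg/h; sucrose fraction = 0.1541.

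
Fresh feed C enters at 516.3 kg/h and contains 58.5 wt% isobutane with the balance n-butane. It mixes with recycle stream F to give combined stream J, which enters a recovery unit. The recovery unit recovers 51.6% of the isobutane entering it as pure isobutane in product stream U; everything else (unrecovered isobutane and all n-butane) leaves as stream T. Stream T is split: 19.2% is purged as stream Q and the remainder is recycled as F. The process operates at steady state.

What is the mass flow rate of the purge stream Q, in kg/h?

260.4 kg/h

n-butane enters only via C and leaves only via the purge: 516.3×0.415 = 0.192×(n-butane in T), and the recovery unit passes all n-butane, so n-butane in J = n-butane in T = 1116 kg/h.
isobutane in J: m_A = 516.3×0.585 + (1−0.192)·(1−0.516)·m_A, so m_A = 302.04/0.6089 = 496.01 kg/h.
T = (1−0.516)×496.01 + 1116 = 1356 kg/h.
Purge Q = 0.192×1356 = 260.36 kg/h.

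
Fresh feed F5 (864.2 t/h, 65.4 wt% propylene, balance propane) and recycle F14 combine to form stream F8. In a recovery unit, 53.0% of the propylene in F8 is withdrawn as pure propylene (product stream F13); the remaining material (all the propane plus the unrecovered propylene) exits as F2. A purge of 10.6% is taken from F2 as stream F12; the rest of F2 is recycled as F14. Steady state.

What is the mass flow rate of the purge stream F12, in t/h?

propane enters only via F5 and leaves only via the purge: 864.2×0.346 = 0.106×(propane in F2), and the recovery unit passes all propane, so propane in F8 = propane in F2 = 2820.9 t/h.
propylene in F8: m_A = 864.2×0.654 + (1−0.106)·(1−0.530)·m_A, so m_A = 565.19/0.5798 = 974.76 t/h.
F2 = (1−0.530)×974.76 + 2820.9 = 3279 t/h.
Purge F12 = 0.106×3279 = 347.58 t/h.

347.6 t/h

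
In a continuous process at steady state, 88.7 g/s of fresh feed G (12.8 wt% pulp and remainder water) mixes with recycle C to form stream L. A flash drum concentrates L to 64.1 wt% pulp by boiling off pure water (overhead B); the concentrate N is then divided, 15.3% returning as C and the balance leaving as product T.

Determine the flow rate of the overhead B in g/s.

70.99 g/s

Overall pulp balance (none leaves overhead): pulp in fresh feed = pulp in product, i.e. 88.7×0.128 = (1−0.153)·N·0.641.
N = 11.354/(0.641×0.847) = 20.912 g/s.
Recycle C = 0.153×20.912 = 3.1995 g/s.
Combined feed L = 88.7 + 3.1995 = 91.9 g/s.
Overhead B = L − N = 91.9 − 20.912 = 70.988 g/s.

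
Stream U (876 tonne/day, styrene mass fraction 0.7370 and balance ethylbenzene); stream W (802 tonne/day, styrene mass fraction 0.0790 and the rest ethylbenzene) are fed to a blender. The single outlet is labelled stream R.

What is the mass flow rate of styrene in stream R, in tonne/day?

709 tonne/day

styrene out = styrene in = 876×0.737 + 802×0.079 = 708.97 tonne/day.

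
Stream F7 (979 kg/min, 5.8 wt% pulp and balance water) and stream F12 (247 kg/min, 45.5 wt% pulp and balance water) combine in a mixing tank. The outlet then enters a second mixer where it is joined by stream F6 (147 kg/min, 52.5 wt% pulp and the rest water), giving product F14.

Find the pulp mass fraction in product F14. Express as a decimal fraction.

0.179

Overall, product flow = 1373 kg/min.
pulp in = 979×0.058 + 247×0.455 + 147×0.525 = 246.34 kg/min.
pulp fraction in F14 = 0.179.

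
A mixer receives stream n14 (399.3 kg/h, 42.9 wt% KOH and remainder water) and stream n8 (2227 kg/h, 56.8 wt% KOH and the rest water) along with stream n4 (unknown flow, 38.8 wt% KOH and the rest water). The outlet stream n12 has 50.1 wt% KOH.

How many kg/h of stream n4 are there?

1066 kg/h

Let n4 be the unknown flow. Total out = 2626.3 + n4.
KOH balance: 1436.2 + 0.388·n4 = 0.501·(2626.3 + n4)
(0.388 − 0.501)·n4 = 0.501×2626.3 − 1436.2 = -120.46
n4 = -120.46 / -0.113 = 1066 kg/h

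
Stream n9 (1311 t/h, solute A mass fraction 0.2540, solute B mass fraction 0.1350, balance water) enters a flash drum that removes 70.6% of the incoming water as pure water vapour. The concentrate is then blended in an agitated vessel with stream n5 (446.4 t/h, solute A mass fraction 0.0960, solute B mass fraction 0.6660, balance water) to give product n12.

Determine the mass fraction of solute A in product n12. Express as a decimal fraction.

0.3153

Vapour removed = 0.706×0.611×1311 = 565.52 t/h; concentrate = 745.48 t/h.
solute A reaching the mixer = 332.99 (from concentrate) + 446.4×0.096 = 375.85 t/h.
Product flow = 745.48 + 446.4 = 1191.9 t/h; solute A fraction = 0.3153.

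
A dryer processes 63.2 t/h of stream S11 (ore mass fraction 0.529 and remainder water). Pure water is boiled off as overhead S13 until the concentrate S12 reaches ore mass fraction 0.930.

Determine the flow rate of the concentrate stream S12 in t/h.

35.95 t/h

ore is conserved: 63.2×0.529 = 33.433 t/h all reports to the concentrate.
Concentrate = 33.433/(target fraction) = 35.949 t/h.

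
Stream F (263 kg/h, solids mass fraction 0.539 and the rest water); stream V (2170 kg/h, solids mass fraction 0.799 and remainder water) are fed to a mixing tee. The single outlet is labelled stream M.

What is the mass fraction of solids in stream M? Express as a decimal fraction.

0.771

Total flow out = 263 + 2170 = 2433 kg/h.
solids in = 263×0.539 + 2170×0.799 = 1875.6 kg/h.
solids mass fraction in M = 1875.6/2433 = 0.771.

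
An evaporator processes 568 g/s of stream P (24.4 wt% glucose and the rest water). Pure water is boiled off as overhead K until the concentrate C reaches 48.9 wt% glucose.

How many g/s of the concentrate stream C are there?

283.4 g/s

glucose is conserved: 568×0.244 = 138.59 g/s all reports to the concentrate.
Concentrate = 138.59/(target fraction) = 283.42 g/s.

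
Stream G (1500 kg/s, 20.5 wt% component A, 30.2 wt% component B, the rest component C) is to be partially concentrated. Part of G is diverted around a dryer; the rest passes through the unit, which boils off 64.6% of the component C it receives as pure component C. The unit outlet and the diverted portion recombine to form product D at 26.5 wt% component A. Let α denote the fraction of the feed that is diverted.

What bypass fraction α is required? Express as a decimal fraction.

0.289

All 1500×0.205 = 307.5 kg/s of component A reaches D, so D = 307.5/0.265 = 1160.4 kg/s and vapour = 339.62 kg/s.
The evaporator receives (1−α)·1500 of feed at 0.493 component C and removes 0.646 of that component C:
0.646×0.493×(1−α)×1500 = 339.62
(1−α) = 339.62/477.72 = 0.7109;  α = 0.2891.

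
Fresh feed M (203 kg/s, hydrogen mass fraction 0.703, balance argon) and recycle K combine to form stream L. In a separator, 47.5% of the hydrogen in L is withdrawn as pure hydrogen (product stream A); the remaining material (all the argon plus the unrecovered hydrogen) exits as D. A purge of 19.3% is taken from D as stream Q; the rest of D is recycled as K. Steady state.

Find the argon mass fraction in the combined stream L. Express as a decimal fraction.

0.558

argon enters only via M and leaves only via the purge: 203×0.297 = 0.193×(argon in D), and the separator passes all argon, so argon in L = argon in D = 312.39 kg/s.
hydrogen in L: m_A = 203×0.703 + (1−0.193)·(1−0.475)·m_A, so m_A = 142.71/0.5763 = 247.62 kg/s.
L = 247.62 + 312.39 = 560.01 kg/s.
argon fraction in L = 312.39/560.01 = 0.558.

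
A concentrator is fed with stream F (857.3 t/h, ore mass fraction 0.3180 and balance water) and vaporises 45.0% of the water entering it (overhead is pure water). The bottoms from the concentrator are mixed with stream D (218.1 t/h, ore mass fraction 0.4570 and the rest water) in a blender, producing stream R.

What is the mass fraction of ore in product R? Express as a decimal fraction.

Vapour removed = 0.450×0.682×857.3 = 263.11 t/h; concentrate = 594.19 t/h.
ore reaching the mixer = 272.62 (from concentrate) + 218.1×0.457 = 372.29 t/h.
Product flow = 594.19 + 218.1 = 812.29 t/h; ore fraction = 0.4583.

0.4583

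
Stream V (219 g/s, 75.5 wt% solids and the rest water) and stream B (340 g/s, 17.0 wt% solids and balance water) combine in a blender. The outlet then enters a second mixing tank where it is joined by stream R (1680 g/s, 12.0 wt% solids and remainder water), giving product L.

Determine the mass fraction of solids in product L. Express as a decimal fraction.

0.1897

Overall, product flow = 2239 g/s.
solids in = 219×0.755 + 340×0.170 + 1680×0.120 = 424.75 g/s.
solids fraction in L = 0.1897.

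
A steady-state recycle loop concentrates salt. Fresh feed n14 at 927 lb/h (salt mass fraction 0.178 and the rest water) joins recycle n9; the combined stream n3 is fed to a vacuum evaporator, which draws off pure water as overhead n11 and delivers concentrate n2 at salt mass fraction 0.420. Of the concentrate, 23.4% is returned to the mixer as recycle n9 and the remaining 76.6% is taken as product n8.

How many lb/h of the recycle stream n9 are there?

120 lb/h

Overall salt balance (none leaves overhead): salt in fresh feed = salt in product, i.e. 927×0.178 = (1−0.234)·n2·0.420.
n2 = 165.01/(0.420×0.766) = 512.89 lb/h.
Recycle n9 = 0.234×512.89 = 120.02 lb/h.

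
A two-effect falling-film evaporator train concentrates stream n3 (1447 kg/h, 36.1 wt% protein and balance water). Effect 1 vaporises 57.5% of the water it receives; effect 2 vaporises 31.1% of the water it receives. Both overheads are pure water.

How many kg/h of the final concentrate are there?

793.1 kg/h

water in feed = 1447×0.639 = 924.63 kg/h.
After stage 1: water left = (1−0.575)×924.63 = 392.97; stream total = 915.34 kg/h.
After stage 2: water left = (1−0.311)×392.97 = 270.76; final concentrate = 793.12 kg/h.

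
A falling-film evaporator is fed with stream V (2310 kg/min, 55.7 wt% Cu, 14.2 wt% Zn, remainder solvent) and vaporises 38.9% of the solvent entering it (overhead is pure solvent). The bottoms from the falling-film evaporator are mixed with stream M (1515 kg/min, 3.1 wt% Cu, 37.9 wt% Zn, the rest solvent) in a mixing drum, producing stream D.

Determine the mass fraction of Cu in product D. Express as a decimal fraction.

0.3752

Vapour removed = 0.389×0.301×2310 = 270.48 kg/min; concentrate = 2039.5 kg/min.
Cu reaching the mixer = 1286.7 (from concentrate) + 1515×0.031 = 1333.6 kg/min.
Product flow = 2039.5 + 1515 = 3554.5 kg/min; Cu fraction = 0.3752.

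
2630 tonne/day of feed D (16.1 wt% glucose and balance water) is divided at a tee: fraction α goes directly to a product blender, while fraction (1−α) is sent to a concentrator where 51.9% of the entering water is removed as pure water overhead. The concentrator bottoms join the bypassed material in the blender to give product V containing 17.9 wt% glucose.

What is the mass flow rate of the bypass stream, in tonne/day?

All 2630×0.161 = 423.43 tonne/day of glucose reaches V, so V = 423.43/0.179 = 2365.5 tonne/day and vapour = 264.47 tonne/day.
The evaporator receives (1−α)·2630 of feed at 0.839 water and removes 0.519 of that water:
0.519×0.839×(1−α)×2630 = 264.47
(1−α) = 264.47/1145.2 = 0.2309;  α = 0.7691.
Bypass flow = 0.7691×2630 = 2022.6 tonne/day.

2023 tonne/day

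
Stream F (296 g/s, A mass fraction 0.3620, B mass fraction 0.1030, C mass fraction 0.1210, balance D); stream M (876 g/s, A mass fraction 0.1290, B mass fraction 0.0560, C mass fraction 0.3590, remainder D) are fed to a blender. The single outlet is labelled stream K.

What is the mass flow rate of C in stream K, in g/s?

C out = C in = 296×0.121 + 876×0.359 = 350.3 g/s.

350.3 g/s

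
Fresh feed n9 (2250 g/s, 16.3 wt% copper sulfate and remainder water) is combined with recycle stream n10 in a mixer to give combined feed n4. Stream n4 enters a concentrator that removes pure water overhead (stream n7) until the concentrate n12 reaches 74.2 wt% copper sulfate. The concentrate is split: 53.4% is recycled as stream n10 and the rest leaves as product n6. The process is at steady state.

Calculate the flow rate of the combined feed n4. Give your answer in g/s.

2816 g/s

Overall copper sulfate balance (none leaves overhead): copper sulfate in fresh feed = copper sulfate in product, i.e. 2250×0.163 = (1−0.534)·n12·0.742.
n12 = 366.75/(0.742×0.466) = 1060.7 g/s.
Recycle n10 = 0.534×1060.7 = 566.4 g/s.
Combined feed n4 = 2250 + 566.4 = 2816.4 g/s.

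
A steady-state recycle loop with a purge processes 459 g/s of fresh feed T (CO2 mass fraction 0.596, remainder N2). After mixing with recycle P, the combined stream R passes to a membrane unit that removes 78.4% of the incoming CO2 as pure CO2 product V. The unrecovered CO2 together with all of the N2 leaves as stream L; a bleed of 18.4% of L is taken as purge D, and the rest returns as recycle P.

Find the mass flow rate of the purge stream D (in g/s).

N2 enters only via T and leaves only via the purge: 459×0.404 = 0.184×(N2 in L), and the membrane unit passes all N2, so N2 in R = N2 in L = 1007.8 g/s.
CO2 in R: m_A = 459×0.596 + (1−0.184)·(1−0.784)·m_A, so m_A = 273.56/0.8237 = 332.1 g/s.
L = (1−0.784)×332.1 + 1007.8 = 1079.5 g/s.
Purge D = 0.184×1079.5 = 198.63 g/s.

198.6 g/s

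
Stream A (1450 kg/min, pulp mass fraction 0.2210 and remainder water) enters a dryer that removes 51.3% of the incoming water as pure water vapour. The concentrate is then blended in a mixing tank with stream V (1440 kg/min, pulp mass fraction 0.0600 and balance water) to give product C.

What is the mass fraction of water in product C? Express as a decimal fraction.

Vapour removed = 0.513×0.779×1450 = 579.46 kg/min; concentrate = 870.54 kg/min.
water reaching the mixer = 550.09 (from concentrate) + 1440×0.940 = 1903.7 kg/min.
Product flow = 870.54 + 1440 = 2310.5 kg/min; water fraction = 0.8239.

0.8239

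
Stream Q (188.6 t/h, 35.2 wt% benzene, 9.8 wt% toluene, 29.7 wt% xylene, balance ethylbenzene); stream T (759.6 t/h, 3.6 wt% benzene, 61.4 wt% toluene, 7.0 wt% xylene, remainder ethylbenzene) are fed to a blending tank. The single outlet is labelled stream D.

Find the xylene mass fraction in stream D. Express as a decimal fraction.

0.1152

Total flow out = 188.6 + 759.6 = 948.2 t/h.
xylene in = 188.6×0.297 + 759.6×0.070 = 109.19 t/h.
xylene mass fraction in D = 109.19/948.2 = 0.1152.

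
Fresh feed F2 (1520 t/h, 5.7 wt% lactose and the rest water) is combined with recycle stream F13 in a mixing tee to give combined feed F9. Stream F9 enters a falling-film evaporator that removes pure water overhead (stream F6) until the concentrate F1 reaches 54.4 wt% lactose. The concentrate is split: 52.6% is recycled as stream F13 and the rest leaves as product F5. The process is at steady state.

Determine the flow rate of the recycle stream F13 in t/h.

Overall lactose balance (none leaves overhead): lactose in fresh feed = lactose in product, i.e. 1520×0.057 = (1−0.526)·F1·0.544.
F1 = 86.64/(0.544×0.474) = 336 t/h.
Recycle F13 = 0.526×336 = 176.74 t/h.

176.7 t/h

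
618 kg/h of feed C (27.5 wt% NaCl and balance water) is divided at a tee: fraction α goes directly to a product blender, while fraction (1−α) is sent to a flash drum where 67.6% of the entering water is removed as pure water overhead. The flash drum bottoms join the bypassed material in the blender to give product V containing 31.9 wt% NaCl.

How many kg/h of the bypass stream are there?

All 618×0.275 = 169.95 kg/h of NaCl reaches V, so V = 169.95/0.319 = 532.76 kg/h and vapour = 85.241 kg/h.
The evaporator receives (1−α)·618 of feed at 0.725 water and removes 0.676 of that water:
0.676×0.725×(1−α)×618 = 85.241
(1−α) = 85.241/302.88 = 0.2814;  α = 0.7186.
Bypass flow = 0.7186×618 = 444.07 kg/h.

444.1 kg/h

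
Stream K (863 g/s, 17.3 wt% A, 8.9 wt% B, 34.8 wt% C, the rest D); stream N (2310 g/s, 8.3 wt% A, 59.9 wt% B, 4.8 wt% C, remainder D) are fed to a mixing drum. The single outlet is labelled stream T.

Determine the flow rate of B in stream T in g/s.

1460 g/s

B out = B in = 863×0.089 + 2310×0.599 = 1460.5 g/s.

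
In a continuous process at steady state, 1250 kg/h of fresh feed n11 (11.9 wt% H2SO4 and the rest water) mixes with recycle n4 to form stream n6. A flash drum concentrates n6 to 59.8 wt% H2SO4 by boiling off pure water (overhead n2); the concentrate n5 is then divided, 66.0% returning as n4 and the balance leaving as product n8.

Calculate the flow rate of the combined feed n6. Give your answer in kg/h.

1733 kg/h

Overall H2SO4 balance (none leaves overhead): H2SO4 in fresh feed = H2SO4 in product, i.e. 1250×0.119 = (1−0.660)·n5·0.598.
n5 = 148.75/(0.598×0.340) = 731.61 kg/h.
Recycle n4 = 0.660×731.61 = 482.86 kg/h.
Combined feed n6 = 1250 + 482.86 = 1732.9 kg/h.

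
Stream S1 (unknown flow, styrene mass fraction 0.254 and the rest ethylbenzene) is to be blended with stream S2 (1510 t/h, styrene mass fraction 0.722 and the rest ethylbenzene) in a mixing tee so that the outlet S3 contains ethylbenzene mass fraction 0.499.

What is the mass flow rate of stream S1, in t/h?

1351 t/h

Let S1 be the unknown flow. Total out = 1510 + S1.
ethylbenzene balance: 419.78 + 0.746·S1 = 0.499·(1510 + S1)
(0.746 − 0.499)·S1 = 0.499×1510 − 419.78 = 333.71
S1 = 333.71 / 0.247 = 1351.1 t/h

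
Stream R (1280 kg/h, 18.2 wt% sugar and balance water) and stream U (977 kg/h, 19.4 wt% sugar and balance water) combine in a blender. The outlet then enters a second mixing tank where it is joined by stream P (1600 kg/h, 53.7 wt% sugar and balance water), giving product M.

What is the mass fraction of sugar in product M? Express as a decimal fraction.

Overall, product flow = 3857 kg/h.
sugar in = 1280×0.182 + 977×0.194 + 1600×0.537 = 1281.7 kg/h.
sugar fraction in M = 0.3323.

0.3323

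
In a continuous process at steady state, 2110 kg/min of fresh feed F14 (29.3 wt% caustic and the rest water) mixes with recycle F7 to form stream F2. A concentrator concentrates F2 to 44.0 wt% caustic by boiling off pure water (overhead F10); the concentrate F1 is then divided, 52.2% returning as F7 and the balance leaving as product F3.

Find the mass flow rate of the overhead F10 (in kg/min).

704.9 kg/min

Overall caustic balance (none leaves overhead): caustic in fresh feed = caustic in product, i.e. 2110×0.293 = (1−0.522)·F1·0.440.
F1 = 618.23/(0.440×0.478) = 2939.5 kg/min.
Recycle F7 = 0.522×2939.5 = 1534.4 kg/min.
Combined feed F2 = 2110 + 1534.4 = 3644.4 kg/min.
Overhead F10 = F2 − F1 = 3644.4 − 2939.5 = 704.93 kg/min.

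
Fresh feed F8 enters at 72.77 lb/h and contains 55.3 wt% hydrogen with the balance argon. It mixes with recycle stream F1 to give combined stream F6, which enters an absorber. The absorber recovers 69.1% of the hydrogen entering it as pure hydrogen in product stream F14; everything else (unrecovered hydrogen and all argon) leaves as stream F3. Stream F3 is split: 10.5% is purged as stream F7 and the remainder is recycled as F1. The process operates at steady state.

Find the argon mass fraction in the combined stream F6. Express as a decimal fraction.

0.8478

argon enters only via F8 and leaves only via the purge: 72.77×0.447 = 0.105×(argon in F3), and the absorber passes all argon, so argon in F6 = argon in F3 = 309.79 lb/h.
hydrogen in F6: m_A = 72.77×0.553 + (1−0.105)·(1−0.691)·m_A, so m_A = 40.242/0.7234 = 55.625 lb/h.
F6 = 55.625 + 309.79 = 365.42 lb/h.
argon fraction in F6 = 309.79/365.42 = 0.8478.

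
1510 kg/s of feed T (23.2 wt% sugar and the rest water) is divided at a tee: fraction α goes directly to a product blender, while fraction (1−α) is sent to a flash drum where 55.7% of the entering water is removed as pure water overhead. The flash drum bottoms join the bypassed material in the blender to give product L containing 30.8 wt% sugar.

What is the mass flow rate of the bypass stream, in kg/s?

639 kg/s

All 1510×0.232 = 350.32 kg/s of sugar reaches L, so L = 350.32/0.308 = 1137.4 kg/s and vapour = 372.6 kg/s.
The evaporator receives (1−α)·1510 of feed at 0.768 water and removes 0.557 of that water:
0.557×0.768×(1−α)×1510 = 372.6
(1−α) = 372.6/645.94 = 0.5768;  α = 0.4232.
Bypass flow = 0.4232×1510 = 638.99 kg/s.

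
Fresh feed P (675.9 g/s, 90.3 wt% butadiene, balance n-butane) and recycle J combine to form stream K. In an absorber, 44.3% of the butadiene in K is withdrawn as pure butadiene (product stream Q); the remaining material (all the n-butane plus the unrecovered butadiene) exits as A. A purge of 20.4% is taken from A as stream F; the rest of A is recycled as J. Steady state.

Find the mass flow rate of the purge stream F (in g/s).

190.2 g/s

n-butane enters only via P and leaves only via the purge: 675.9×0.097 = 0.204×(n-butane in A), and the absorber passes all n-butane, so n-butane in K = n-butane in A = 321.38 g/s.
butadiene in K: m_A = 675.9×0.903 + (1−0.204)·(1−0.443)·m_A, so m_A = 610.34/0.5566 = 1096.5 g/s.
A = (1−0.443)×1096.5 + 321.38 = 932.13 g/s.
Purge F = 0.204×932.13 = 190.15 g/s.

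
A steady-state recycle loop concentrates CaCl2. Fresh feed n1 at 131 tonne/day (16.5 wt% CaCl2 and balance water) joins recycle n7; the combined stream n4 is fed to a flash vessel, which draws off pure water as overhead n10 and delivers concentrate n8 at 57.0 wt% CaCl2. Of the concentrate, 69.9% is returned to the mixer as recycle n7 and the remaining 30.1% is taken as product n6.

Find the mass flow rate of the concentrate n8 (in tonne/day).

Overall CaCl2 balance (none leaves overhead): CaCl2 in fresh feed = CaCl2 in product, i.e. 131×0.165 = (1−0.699)·n8·0.570.
n8 = 21.615/(0.570×0.301) = 125.98 tonne/day.

126 tonne/day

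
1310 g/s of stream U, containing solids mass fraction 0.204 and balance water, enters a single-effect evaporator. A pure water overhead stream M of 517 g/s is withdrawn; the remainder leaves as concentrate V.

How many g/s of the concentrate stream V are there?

793 g/s

Concentrate = 1310 − 517 = 793 g/s.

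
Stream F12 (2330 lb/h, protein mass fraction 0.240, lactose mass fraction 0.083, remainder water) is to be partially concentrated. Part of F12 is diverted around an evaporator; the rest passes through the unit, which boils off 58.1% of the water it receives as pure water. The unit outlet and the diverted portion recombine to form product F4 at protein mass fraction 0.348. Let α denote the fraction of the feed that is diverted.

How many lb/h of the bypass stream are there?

All 2330×0.240 = 559.2 lb/h of protein reaches F4, so F4 = 559.2/0.348 = 1606.9 lb/h and vapour = 723.1 lb/h.
The evaporator receives (1−α)·2330 of feed at 0.677 water and removes 0.581 of that water:
0.581×0.677×(1−α)×2330 = 723.1
(1−α) = 723.1/916.48 = 0.7890;  α = 0.2110.
Bypass flow = 0.2110×2330 = 491.62 lb/h.

491.6 lb/h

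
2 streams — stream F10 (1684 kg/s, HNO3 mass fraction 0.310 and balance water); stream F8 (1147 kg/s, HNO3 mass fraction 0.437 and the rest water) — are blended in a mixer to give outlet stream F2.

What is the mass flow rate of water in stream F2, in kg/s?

water out = water in = 1684×0.690 + 1147×0.563 = 1807.7 kg/s.

1808 kg/s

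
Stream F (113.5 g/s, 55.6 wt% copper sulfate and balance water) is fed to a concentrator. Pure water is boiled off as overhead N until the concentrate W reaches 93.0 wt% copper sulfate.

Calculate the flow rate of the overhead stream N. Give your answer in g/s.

45.64 g/s

copper sulfate is conserved: 113.5×0.556 = 63.106 g/s all reports to the concentrate.
Concentrate = 63.106/(target fraction) = 67.856 g/s.
Overhead = 113.5 − 67.856 = 45.644 g/s.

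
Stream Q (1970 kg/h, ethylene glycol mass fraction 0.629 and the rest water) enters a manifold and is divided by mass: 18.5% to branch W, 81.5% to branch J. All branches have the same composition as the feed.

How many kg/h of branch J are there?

Branch J flow = 0.815×1970 = 1605.5 kg/h.

1606 kg/h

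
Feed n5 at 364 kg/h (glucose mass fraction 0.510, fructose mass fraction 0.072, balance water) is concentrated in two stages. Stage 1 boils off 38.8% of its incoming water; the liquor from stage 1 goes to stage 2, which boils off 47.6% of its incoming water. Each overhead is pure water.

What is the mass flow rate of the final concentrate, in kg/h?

260.6 kg/h

water in feed = 364×0.418 = 152.15 kg/h.
After stage 1: water left = (1−0.388)×152.15 = 93.117; stream total = 304.97 kg/h.
After stage 2: water left = (1−0.476)×93.117 = 48.793; final concentrate = 260.64 kg/h.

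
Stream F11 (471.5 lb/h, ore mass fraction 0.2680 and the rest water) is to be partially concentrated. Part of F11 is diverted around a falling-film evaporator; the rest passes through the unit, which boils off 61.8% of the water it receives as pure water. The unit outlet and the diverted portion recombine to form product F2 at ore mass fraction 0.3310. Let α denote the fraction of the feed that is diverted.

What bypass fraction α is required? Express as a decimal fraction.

All 471.5×0.268 = 126.36 lb/h of ore reaches F2, so F2 = 126.36/0.331 = 381.76 lb/h and vapour = 89.742 lb/h.
The evaporator receives (1−α)·471.5 of feed at 0.732 water and removes 0.618 of that water:
0.618×0.732×(1−α)×471.5 = 89.742
(1−α) = 89.742/213.3 = 0.4207;  α = 0.5793.

0.579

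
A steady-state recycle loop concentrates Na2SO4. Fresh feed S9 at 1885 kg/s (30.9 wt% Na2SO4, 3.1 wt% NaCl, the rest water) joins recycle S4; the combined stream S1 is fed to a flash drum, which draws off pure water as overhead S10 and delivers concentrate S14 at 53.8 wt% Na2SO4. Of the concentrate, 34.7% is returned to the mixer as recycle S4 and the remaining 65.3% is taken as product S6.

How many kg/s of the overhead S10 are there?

802.4 kg/s

Overall Na2SO4 balance (none leaves overhead): Na2SO4 in fresh feed = Na2SO4 in product, i.e. 1885×0.309 = (1−0.347)·S14·0.538.
S14 = 582.47/(0.538×0.653) = 1658 kg/s.
Recycle S4 = 0.347×1658 = 575.31 kg/s.
Combined feed S1 = 1885 + 575.31 = 2460.3 kg/s.
Overhead S10 = S1 − S14 = 2460.3 − 1658 = 802.35 kg/s.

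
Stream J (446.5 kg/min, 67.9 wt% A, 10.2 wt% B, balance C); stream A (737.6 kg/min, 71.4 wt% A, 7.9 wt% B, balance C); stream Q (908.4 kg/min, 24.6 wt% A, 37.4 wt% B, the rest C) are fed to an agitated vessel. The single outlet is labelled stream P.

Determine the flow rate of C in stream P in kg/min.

595.7 kg/min

C out = C in = 446.5×0.219 + 737.6×0.207 + 908.4×0.380 = 595.66 kg/min.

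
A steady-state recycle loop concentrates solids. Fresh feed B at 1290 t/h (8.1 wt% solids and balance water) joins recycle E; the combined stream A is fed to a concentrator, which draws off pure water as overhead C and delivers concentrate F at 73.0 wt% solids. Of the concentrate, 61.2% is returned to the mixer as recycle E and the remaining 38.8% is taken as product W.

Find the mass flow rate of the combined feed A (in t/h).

Overall solids balance (none leaves overhead): solids in fresh feed = solids in product, i.e. 1290×0.081 = (1−0.612)·F·0.730.
F = 104.49/(0.730×0.388) = 368.91 t/h.
Recycle E = 0.612×368.91 = 225.77 t/h.
Combined feed A = 1290 + 225.77 = 1515.8 t/h.

1516 t/h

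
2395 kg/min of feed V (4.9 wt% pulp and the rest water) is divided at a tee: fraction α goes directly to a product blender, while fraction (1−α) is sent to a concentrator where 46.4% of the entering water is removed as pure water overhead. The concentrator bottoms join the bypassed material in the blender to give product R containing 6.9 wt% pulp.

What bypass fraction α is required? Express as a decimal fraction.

0.343

All 2395×0.049 = 117.36 kg/min of pulp reaches R, so R = 117.36/0.069 = 1700.8 kg/min and vapour = 694.2 kg/min.
The evaporator receives (1−α)·2395 of feed at 0.951 water and removes 0.464 of that water:
0.464×0.951×(1−α)×2395 = 694.2
(1−α) = 694.2/1056.8 = 0.6569;  α = 0.3431.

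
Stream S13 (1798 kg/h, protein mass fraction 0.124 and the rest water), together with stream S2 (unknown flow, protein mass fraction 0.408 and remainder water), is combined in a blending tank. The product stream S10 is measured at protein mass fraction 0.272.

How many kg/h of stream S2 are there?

Let S2 be the unknown flow. Total out = 1798 + S2.
protein balance: 222.95 + 0.408·S2 = 0.272·(1798 + S2)
(0.408 − 0.272)·S2 = 0.272×1798 − 222.95 = 266.1
S2 = 266.1 / 0.136 = 1956.6 kg/h

1957 kg/h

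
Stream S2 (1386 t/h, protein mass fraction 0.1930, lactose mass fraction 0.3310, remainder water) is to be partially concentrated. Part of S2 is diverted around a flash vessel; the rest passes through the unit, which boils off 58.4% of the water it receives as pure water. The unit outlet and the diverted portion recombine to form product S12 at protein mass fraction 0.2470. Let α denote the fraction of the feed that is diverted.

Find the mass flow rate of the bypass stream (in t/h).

296 t/h

All 1386×0.193 = 267.5 t/h of protein reaches S12, so S12 = 267.5/0.247 = 1083 t/h and vapour = 303.01 t/h.
The evaporator receives (1−α)·1386 of feed at 0.476 water and removes 0.584 of that water:
0.584×0.476×(1−α)×1386 = 303.01
(1−α) = 303.01/385.29 = 0.7865;  α = 0.2135.
Bypass flow = 0.2135×1386 = 295.97 t/h.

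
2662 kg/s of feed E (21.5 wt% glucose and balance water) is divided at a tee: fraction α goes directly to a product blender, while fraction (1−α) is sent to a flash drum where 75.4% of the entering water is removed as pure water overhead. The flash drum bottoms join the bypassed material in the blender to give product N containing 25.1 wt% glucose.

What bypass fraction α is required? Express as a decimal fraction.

All 2662×0.215 = 572.33 kg/s of glucose reaches N, so N = 572.33/0.251 = 2280.2 kg/s and vapour = 381.8 kg/s.
The evaporator receives (1−α)·2662 of feed at 0.785 water and removes 0.754 of that water:
0.754×0.785×(1−α)×2662 = 381.8
(1−α) = 381.8/1575.6 = 0.2423;  α = 0.7577.

0.758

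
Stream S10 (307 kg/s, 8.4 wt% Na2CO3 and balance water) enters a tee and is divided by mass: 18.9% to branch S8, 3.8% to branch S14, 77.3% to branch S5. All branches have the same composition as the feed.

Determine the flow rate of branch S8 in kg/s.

58.02 kg/s

Branch S8 flow = 0.189×307 = 58.023 kg/s.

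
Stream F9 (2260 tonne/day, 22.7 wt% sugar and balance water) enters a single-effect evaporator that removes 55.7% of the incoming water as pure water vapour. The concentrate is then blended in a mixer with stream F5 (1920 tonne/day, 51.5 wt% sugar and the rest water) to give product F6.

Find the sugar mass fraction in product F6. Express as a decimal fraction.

Vapour removed = 0.557×0.773×2260 = 973.07 tonne/day; concentrate = 1286.9 tonne/day.
sugar reaching the mixer = 513.02 (from concentrate) + 1920×0.515 = 1501.8 tonne/day.
Product flow = 1286.9 + 1920 = 3206.9 tonne/day; sugar fraction = 0.4683.

0.4683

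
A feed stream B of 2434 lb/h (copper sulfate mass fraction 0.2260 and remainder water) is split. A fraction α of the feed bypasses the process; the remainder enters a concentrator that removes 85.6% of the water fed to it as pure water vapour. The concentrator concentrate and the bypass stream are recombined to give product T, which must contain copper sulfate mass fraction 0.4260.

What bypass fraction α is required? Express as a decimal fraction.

0.291

All 2434×0.226 = 550.08 lb/h of copper sulfate reaches T, so T = 550.08/0.426 = 1291.3 lb/h and vapour = 1142.7 lb/h.
The evaporator receives (1−α)·2434 of feed at 0.774 water and removes 0.856 of that water:
0.856×0.774×(1−α)×2434 = 1142.7
(1−α) = 1142.7/1612.6 = 0.7086;  α = 0.2914.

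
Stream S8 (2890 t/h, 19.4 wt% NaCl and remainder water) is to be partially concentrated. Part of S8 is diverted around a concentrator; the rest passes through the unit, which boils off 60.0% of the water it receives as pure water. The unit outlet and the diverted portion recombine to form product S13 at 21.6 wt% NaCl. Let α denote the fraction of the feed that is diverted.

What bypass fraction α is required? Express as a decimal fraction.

All 2890×0.194 = 560.66 t/h of NaCl reaches S13, so S13 = 560.66/0.216 = 2595.6 t/h and vapour = 294.35 t/h.
The evaporator receives (1−α)·2890 of feed at 0.806 water and removes 0.600 of that water:
0.600×0.806×(1−α)×2890 = 294.35
(1−α) = 294.35/1397.6 = 0.2106;  α = 0.7894.

0.789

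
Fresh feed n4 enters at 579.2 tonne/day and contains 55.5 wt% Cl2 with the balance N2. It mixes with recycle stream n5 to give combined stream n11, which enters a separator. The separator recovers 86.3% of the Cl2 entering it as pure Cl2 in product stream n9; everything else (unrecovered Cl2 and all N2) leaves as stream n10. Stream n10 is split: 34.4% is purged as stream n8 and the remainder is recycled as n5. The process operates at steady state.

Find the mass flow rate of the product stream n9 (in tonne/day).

Cl2 in n11: m_A = 579.2×0.555 + (1−0.344)·(1−0.863)·m_A, so m_A = 321.46/0.9101 = 353.2 tonne/day.
Product n9 = 0.863×353.2 = 304.81 tonne/day.

304.8 tonne/day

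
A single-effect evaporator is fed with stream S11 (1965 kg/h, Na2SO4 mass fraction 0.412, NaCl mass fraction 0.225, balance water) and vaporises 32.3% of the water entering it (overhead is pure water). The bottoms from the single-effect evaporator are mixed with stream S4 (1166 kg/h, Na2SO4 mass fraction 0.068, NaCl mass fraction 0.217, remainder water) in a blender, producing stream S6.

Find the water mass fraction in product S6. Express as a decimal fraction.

Vapour removed = 0.323×0.363×1965 = 230.39 kg/h; concentrate = 1734.6 kg/h.
water reaching the mixer = 482.9 (from concentrate) + 1166×0.715 = 1316.6 kg/h.
Product flow = 1734.6 + 1166 = 2900.6 kg/h; water fraction = 0.454.

0.454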